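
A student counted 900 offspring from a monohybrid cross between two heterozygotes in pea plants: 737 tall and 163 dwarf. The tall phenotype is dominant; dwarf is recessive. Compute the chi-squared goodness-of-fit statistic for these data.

For a monohybrid cross between heterozygotes with complete dominance, the expected phenotypic ratio is 3:1.
Total ratio parts = 4. Expected numbers out of 900:
  tall: 900 × 3/4 = 675
  dwarf: 900 × 1/4 = 225
χ² = Σ (O − E)² / E
  tall: (737 − 675)² / 675 = 5.6948
  dwarf: (163 − 225)² / 225 = 17.0844
χ² = 5.6948 + 17.0844 = 22.7792 ≈ 22.779

22.779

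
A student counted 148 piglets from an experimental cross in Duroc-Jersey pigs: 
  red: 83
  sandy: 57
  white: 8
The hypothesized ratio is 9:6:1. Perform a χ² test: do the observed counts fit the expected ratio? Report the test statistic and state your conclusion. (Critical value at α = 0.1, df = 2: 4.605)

0.210; consistent

Expected counts for N = 148 under a 9:6:1 ratio (total parts = 16):
  red: 148 × 9/16 = 83.25
  sandy: 148 × 6/16 = 55.5
  white: 148 × 1/16 = 9.25
χ² = Σ (O − E)² / E
  red: (83 − 83.25)² / 83.25 = 0.0008
  sandy: (57 − 55.5)² / 55.5 = 0.0405
  white: (8 − 9.25)² / 9.25 = 0.1689
χ² = 0.0008 + 0.0405 + 0.1689 = 0.2102 ≈ 0.210
Degrees of freedom = 3 − 1 = 2; critical value at α = 0.1 is 4.605.
Since 0.210 < 4.605, we fail to reject the null hypothesis — the data are consistent with the 9:6:1 ratio.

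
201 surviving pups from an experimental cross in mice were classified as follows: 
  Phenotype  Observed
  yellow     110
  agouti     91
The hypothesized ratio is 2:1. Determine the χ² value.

12.896

The 2:1 ratio has 3 parts, so with N = 201 the expected counts are:
  yellow: 201 × 2/3 = 134
  agouti: 201 × 1/3 = 67
χ² = Σ (O − E)² / E
  yellow: (110 − 134)² / 134 = 4.2985
  agouti: (91 − 67)² / 67 = 8.5970
χ² = 4.2985 + 8.5970 = 12.8955 ≈ 12.896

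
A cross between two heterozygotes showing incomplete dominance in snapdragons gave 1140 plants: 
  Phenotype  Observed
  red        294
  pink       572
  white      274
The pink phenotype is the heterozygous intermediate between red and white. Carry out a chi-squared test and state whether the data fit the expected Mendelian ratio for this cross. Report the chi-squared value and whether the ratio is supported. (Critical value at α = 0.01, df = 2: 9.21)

0.716; consistent

With incomplete dominance, a heterozygote × heterozygote cross gives a 1:2:1 phenotypic ratio.
Expected counts for N = 1140 under a 1:2:1 ratio (total parts = 4):
  red: 1140 × 1/4 = 285
  pink: 1140 × 2/4 = 570
  white: 1140 × 1/4 = 285
χ² = Σ (O − E)² / E
  red: (294 − 285)² / 285 = 0.2842
  pink: (572 − 570)² / 570 = 0.0070
  white: (274 − 285)² / 285 = 0.4246
χ² = 0.2842 + 0.0070 + 0.4246 = 0.7158 ≈ 0.716
Degrees of freedom = 3 − 1 = 2; critical value at α = 0.01 is 9.21.
Since 0.716 < 9.21, we fail to reject the null hypothesis — the data are consistent with the 1:2:1 ratio.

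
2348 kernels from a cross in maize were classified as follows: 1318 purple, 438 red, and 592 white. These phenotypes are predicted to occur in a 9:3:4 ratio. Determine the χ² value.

0.060

The 9:3:4 ratio has 16 parts, so with N = 2348 the expected counts are:
  purple: 2348 × 9/16 = 1320.75
  red: 2348 × 3/16 = 440.25
  white: 2348 × 4/16 = 587
χ² = Σ (O − E)² / E
  purple: (1318 − 1320.75)² / 1320.75 = 0.0057
  red: (438 − 440.25)² / 440.25 = 0.0115
  white: (592 − 587)² / 587 = 0.0426
χ² = 0.0057 + 0.0115 + 0.0426 = 0.0598 ≈ 0.060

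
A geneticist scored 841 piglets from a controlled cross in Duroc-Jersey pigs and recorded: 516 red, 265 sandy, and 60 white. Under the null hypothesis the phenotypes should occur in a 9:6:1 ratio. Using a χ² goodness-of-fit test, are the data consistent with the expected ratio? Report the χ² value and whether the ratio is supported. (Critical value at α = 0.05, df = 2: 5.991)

12.996; not consistent

The 9:6:1 ratio has 16 parts, so with N = 841 the expected counts are:
  red: 841 × 9/16 = 473.0625
  sandy: 841 × 6/16 = 315.375
  white: 841 × 1/16 = 52.5625
χ² = Σ (O − E)² / E
  red: (516 − 473.0625)² / 473.0625 = 3.8972
  sandy: (265 − 315.375)² / 315.375 = 8.0464
  white: (60 − 52.5625)² / 52.5625 = 1.0524
χ² = 3.8972 + 8.0464 + 1.0524 = 12.996
Degrees of freedom = 3 − 1 = 2; critical value at α = 0.05 is 5.991.
Since 12.996 > 5.991, we reject the null hypothesis — the data do not fit the 9:6:1 ratio.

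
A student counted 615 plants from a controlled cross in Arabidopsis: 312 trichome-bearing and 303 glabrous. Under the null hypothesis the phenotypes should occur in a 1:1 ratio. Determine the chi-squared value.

The 1:1 ratio has 2 parts, so with N = 615 the expected counts are:
  trichome-bearing: 615 × 1/2 = 307.5
  glabrous: 615 × 1/2 = 307.5
χ² = Σ (O − E)² / E
  trichome-bearing: (312 − 307.5)² / 307.5 = 0.0659
  glabrous: (303 − 307.5)² / 307.5 = 0.0659
χ² = 0.0659 + 0.0659 = 0.1318 ≈ 0.132

0.132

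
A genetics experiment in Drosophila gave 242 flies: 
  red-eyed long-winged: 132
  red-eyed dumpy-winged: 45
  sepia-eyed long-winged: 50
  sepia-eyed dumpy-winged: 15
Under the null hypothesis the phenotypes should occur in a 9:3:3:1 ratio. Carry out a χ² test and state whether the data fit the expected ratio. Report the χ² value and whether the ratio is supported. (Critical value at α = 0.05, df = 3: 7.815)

0.601; consistent

The 9:3:3:1 ratio has 16 parts, so with N = 242 the expected counts are:
  red-eyed long-winged: 242 × 9/16 = 136.125
  red-eyed dumpy-winged: 242 × 3/16 = 45.375
  sepia-eyed long-winged: 242 × 3/16 = 45.375
  sepia-eyed dumpy-winged: 242 × 1/16 = 15.125
χ² = Σ (O − E)² / E
  red-eyed long-winged: (132 − 136.125)² / 136.125 = 0.1250
  red-eyed dumpy-winged: (45 − 45.375)² / 45.375 = 0.0031
  sepia-eyed long-winged: (50 − 45.375)² / 45.375 = 0.4714
  sepia-eyed dumpy-winged: (15 − 15.125)² / 15.125 = 0.0010
χ² = 0.1250 + 0.0031 + 0.4714 + 0.0010 = 0.6005 ≈ 0.601
Degrees of freedom = 4 − 1 = 3; critical value at α = 0.05 is 7.815.
Since 0.601 < 7.815, we fail to reject the null hypothesis — the data are consistent with the 9:3:3:1 ratio.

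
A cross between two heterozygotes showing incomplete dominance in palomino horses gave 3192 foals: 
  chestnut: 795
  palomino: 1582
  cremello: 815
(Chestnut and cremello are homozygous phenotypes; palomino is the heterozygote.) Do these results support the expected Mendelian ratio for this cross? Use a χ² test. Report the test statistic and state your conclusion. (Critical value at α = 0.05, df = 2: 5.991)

With incomplete dominance, a heterozygote × heterozygote cross gives a 1:2:1 phenotypic ratio.
Expected counts for N = 3192 under a 1:2:1 ratio (total parts = 4):
  chestnut: 3192 × 1/4 = 798
  palomino: 3192 × 2/4 = 1596
  cremello: 3192 × 1/4 = 798
χ² = Σ (O − E)² / E
  chestnut: (795 − 798)² / 798 = 0.0113
  palomino: (1582 − 1596)² / 1596 = 0.1228
  cremello: (815 − 798)² / 798 = 0.3622
χ² = 0.0113 + 0.1228 + 0.3622 = 0.4963 ≈ 0.496
Degrees of freedom = 3 − 1 = 2; critical value at α = 0.05 is 5.991.
Since 0.496 < 5.991, we fail to reject the null hypothesis — the data are consistent with the 1:2:1 ratio.

0.496; consistent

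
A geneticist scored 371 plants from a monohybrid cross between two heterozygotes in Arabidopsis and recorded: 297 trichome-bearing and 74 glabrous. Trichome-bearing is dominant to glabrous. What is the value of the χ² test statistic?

For a monohybrid cross between heterozygotes with complete dominance, the expected phenotypic ratio is 3:1.
Under the 3:1 hypothesis (Σ ratio = 4, N = 371):
  trichome-bearing: 371 × 3/4 = 278.25
  glabrous: 371 × 1/4 = 92.75
χ² = Σ (O − E)² / E
  trichome-bearing: (297 − 278.25)² / 278.25 = 1.2635
  glabrous: (74 − 92.75)² / 92.75 = 3.7904
χ² = 1.2635 + 3.7904 = 5.0539 ≈ 5.054

5.054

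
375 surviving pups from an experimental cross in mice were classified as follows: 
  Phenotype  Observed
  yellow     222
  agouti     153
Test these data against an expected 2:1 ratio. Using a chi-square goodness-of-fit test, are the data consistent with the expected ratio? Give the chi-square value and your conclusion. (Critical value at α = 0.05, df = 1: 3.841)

Under the 2:1 hypothesis (Σ ratio = 3, N = 375):
  yellow: 375 × 2/3 = 250
  agouti: 375 × 1/3 = 125
χ² = Σ (O − E)² / E
  yellow: (222 − 250)² / 250 = 3.1360
  agouti: (153 − 125)² / 125 = 6.2720
χ² = 3.1360 + 6.2720 = 9.408
Degrees of freedom = 2 − 1 = 1; critical value at α = 0.05 is 3.841.
Since 9.408 > 3.841, we reject the null hypothesis — the data do not fit the 2:1 ratio.

9.408; not consistent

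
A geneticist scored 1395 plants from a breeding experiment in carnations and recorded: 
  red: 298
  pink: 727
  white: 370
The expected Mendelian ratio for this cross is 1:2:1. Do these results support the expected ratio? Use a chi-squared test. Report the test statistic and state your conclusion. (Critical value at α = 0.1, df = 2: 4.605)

The 1:2:1 ratio has 4 parts, so with N = 1395 the expected counts are:
  red: 1395 × 1/4 = 348.75
  pink: 1395 × 2/4 = 697.5
  white: 1395 × 1/4 = 348.75
χ² = Σ (O − E)² / E
  red: (298 − 348.75)² / 348.75 = 7.3851
  pink: (727 − 697.5)² / 697.5 = 1.2477
  white: (370 − 348.75)² / 348.75 = 1.2948
χ² = 7.3851 + 1.2477 + 1.2948 = 9.9276 ≈ 9.928
Degrees of freedom = 3 − 1 = 2; critical value at α = 0.1 is 4.605.
Since 9.928 > 4.605, we reject the null hypothesis — the data do not fit the 1:2:1 ratio.

9.928; not consistent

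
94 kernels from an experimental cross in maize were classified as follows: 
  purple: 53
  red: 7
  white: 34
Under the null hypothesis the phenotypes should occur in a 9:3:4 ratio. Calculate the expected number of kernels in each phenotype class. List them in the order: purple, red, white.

Under the 9:3:4 hypothesis (Σ ratio = 16, N = 94):
  purple: 94 × 9/16 = 52.875
  red: 94 × 3/16 = 17.625
  white: 94 × 4/16 = 23.5

52.875, 17.625, 23.5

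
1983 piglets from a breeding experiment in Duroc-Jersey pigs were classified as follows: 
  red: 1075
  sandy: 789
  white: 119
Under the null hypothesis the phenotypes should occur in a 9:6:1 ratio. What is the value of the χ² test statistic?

4.431

Expected counts for N = 1983 under a 9:6:1 ratio (total parts = 16):
  red: 1983 × 9/16 = 1115.4375
  sandy: 1983 × 6/16 = 743.625
  white: 1983 × 1/16 = 123.9375
χ² = Σ (O − E)² / E
  red: (1075 − 1115.4375)² / 1115.4375 = 1.4660
  sandy: (789 − 743.625)² / 743.625 = 2.7687
  white: (119 − 123.9375)² / 123.9375 = 0.1967
χ² = 1.4660 + 2.7687 + 0.1967 = 4.4314 ≈ 4.431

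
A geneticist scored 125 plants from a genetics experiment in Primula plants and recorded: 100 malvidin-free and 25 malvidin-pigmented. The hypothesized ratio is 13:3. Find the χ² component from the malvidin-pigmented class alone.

Total ratio parts = 16. Expected numbers out of 125:
  malvidin-free: 125 × 13/16 = 101.5625
  malvidin-pigmented: 125 × 3/16 = 23.4375
Contribution of malvidin-pigmented: (25 − 23.4375)² / 23.4375 = 0.1042

0.104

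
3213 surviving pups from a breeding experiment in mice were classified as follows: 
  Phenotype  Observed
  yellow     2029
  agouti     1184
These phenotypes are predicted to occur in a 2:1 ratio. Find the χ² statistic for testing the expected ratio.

The 2:1 ratio has 3 parts, so with N = 3213 the expected counts are:
  yellow: 3213 × 2/3 = 2142
  agouti: 3213 × 1/3 = 1071
χ² = Σ (O − E)² / E
  yellow: (2029 − 2142)² / 2142 = 5.9613
  agouti: (1184 − 1071)² / 1071 = 11.9225
χ² = 5.9613 + 11.9225 = 17.8838 ≈ 17.884

17.884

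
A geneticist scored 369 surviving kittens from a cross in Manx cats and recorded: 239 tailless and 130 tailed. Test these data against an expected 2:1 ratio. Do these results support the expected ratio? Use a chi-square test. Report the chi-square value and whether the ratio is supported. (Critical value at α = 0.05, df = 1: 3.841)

0.598; consistent

Expected counts for N = 369 under a 2:1 ratio (total parts = 3):
  tailless: 369 × 2/3 = 246
  tailed: 369 × 1/3 = 123
χ² = Σ (O − E)² / E
  tailless: (239 − 246)² / 246 = 0.1992
  tailed: (130 − 123)² / 123 = 0.3984
χ² = 0.1992 + 0.3984 = 0.5976 ≈ 0.598
Degrees of freedom = 2 − 1 = 1; critical value at α = 0.05 is 3.841.
Since 0.598 < 3.841, we fail to reject the null hypothesis — the data are consistent with the 2:1 ratio.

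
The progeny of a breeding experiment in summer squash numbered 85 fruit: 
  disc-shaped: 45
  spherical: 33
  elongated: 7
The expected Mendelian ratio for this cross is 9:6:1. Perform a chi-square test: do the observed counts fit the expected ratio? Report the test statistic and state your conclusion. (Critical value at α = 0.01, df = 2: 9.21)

0.741; consistent

Under the 9:6:1 hypothesis (Σ ratio = 16, N = 85):
  disc-shaped: 85 × 9/16 = 47.8125
  spherical: 85 × 6/16 = 31.875
  elongated: 85 × 1/16 = 5.3125
χ² = Σ (O − E)² / E
  disc-shaped: (45 − 47.8125)² / 47.8125 = 0.1654
  spherical: (33 − 31.875)² / 31.875 = 0.0397
  elongated: (7 − 5.3125)² / 5.3125 = 0.5360
χ² = 0.1654 + 0.0397 + 0.5360 = 0.7411 ≈ 0.741
Degrees of freedom = 3 − 1 = 2; critical value at α = 0.01 is 9.21.
Since 0.741 < 9.21, we fail to reject the null hypothesis — the data are consistent with the 9:6:1 ratio.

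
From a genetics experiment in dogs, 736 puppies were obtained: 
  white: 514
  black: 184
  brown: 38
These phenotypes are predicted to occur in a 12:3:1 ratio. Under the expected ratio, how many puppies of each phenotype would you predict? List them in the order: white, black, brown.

Total ratio parts = 16. Expected numbers out of 736:
  white: 736 × 12/16 = 552
  black: 736 × 3/16 = 138
  brown: 736 × 1/16 = 46

552, 138, 46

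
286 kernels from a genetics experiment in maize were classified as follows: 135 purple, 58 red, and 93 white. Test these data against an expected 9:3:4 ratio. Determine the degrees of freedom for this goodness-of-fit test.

2

A goodness-of-fit test with 3 phenotype classes has df = 3 − 1 = 2.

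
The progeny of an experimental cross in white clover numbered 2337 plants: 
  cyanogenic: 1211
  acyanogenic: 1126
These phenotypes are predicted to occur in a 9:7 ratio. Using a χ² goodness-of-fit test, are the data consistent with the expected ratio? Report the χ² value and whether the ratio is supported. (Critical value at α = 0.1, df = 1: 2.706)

18.649; not consistent

Expected counts for N = 2337 under a 9:7 ratio (total parts = 16):
  cyanogenic: 2337 × 9/16 = 1314.5625
  acyanogenic: 2337 × 7/16 = 1022.4375
χ² = Σ (O − E)² / E
  cyanogenic: (1211 − 1314.5625)² / 1314.5625 = 8.1588
  acyanogenic: (1126 − 1022.4375)² / 1022.4375 = 10.4898
χ² = 8.1588 + 10.4898 = 18.6486 ≈ 18.649
Degrees of freedom = 2 − 1 = 1; critical value at α = 0.1 is 2.706.
Since 18.649 > 2.706, we reject the null hypothesis — the data do not fit the 9:7 ratio.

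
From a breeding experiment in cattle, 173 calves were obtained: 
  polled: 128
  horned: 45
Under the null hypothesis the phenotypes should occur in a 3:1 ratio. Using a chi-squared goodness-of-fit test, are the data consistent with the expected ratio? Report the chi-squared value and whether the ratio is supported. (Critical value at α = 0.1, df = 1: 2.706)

0.094; consistent

The 3:1 ratio has 4 parts, so with N = 173 the expected counts are:
  polled: 173 × 3/4 = 129.75
  horned: 173 × 1/4 = 43.25
χ² = Σ (O − E)² / E
  polled: (128 − 129.75)² / 129.75 = 0.0236
  horned: (45 − 43.25)² / 43.25 = 0.0708
χ² = 0.0236 + 0.0708 = 0.0944 ≈ 0.094
Degrees of freedom = 2 − 1 = 1; critical value at α = 0.1 is 2.706.
Since 0.094 < 2.706, we fail to reject the null hypothesis — the data are consistent with the 3:1 ratio.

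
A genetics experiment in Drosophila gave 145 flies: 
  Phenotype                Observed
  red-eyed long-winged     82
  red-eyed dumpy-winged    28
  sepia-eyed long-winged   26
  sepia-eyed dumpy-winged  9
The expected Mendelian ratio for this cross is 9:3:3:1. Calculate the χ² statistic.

0.079

Total ratio parts = 16. Expected numbers out of 145:
  red-eyed long-winged: 145 × 9/16 = 81.5625
  red-eyed dumpy-winged: 145 × 3/16 = 27.1875
  sepia-eyed long-winged: 145 × 3/16 = 27.1875
  sepia-eyed dumpy-winged: 145 × 1/16 = 9.0625
χ² = Σ (O − E)² / E
  red-eyed long-winged: (82 − 81.5625)² / 81.5625 = 0.0023
  red-eyed dumpy-winged: (28 − 27.1875)² / 27.1875 = 0.0243
  sepia-eyed long-winged: (26 − 27.1875)² / 27.1875 = 0.0519
  sepia-eyed dumpy-winged: (9 − 9.0625)² / 9.0625 = 0.0004
χ² = 0.0023 + 0.0243 + 0.0519 + 0.0004 = 0.0789 ≈ 0.079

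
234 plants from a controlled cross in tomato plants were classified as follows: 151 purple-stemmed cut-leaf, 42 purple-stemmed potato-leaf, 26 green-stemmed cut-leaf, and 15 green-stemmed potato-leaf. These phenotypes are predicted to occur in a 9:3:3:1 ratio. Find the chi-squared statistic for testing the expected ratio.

10.224

Total ratio parts = 16. Expected numbers out of 234:
  purple-stemmed cut-leaf: 234 × 9/16 = 131.625
  purple-stemmed potato-leaf: 234 × 3/16 = 43.875
  green-stemmed cut-leaf: 234 × 3/16 = 43.875
  green-stemmed potato-leaf: 234 × 1/16 = 14.625
χ² = Σ (O − E)² / E
  purple-stemmed cut-leaf: (151 − 131.625)² / 131.625 = 2.8520
  purple-stemmed potato-leaf: (42 − 43.875)² / 43.875 = 0.0801
  green-stemmed cut-leaf: (26 − 43.875)² / 43.875 = 7.2824
  green-stemmed potato-leaf: (15 − 14.625)² / 14.625 = 0.0096
χ² = 2.8520 + 0.0801 + 7.2824 + 0.0096 = 10.2241 ≈ 10.224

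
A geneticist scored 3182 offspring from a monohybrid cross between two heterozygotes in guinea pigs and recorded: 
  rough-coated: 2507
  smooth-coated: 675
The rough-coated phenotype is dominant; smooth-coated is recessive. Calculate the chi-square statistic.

For a monohybrid cross between heterozygotes with complete dominance, the expected phenotypic ratio is 3:1.
The 3:1 ratio has 4 parts, so with N = 3182 the expected counts are:
  rough-coated: 3182 × 3/4 = 2386.5
  smooth-coated: 3182 × 1/4 = 795.5
χ² = Σ (O − E)² / E
  rough-coated: (2507 − 2386.5)² / 2386.5 = 6.0843
  smooth-coated: (675 − 795.5)² / 795.5 = 18.2530
χ² = 6.0843 + 18.2530 = 24.3373 ≈ 24.337

24.337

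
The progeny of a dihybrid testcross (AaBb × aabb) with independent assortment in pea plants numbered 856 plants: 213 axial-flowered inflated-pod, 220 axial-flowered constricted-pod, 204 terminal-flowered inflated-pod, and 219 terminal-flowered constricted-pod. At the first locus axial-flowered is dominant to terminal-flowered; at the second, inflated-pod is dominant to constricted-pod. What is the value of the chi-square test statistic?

A dihybrid testcross with independent assortment gives a 1:1:1:1 ratio.
Under the 1:1:1:1 hypothesis (Σ ratio = 4, N = 856):
  axial-flowered inflated-pod: 856 × 1/4 = 214
  axial-flowered constricted-pod: 856 × 1/4 = 214
  terminal-flowered inflated-pod: 856 × 1/4 = 214
  terminal-flowered constricted-pod: 856 × 1/4 = 214
χ² = Σ (O − E)² / E
  axial-flowered inflated-pod: (213 − 214)² / 214 = 0.0047
  axial-flowered constricted-pod: (220 − 214)² / 214 = 0.1682
  terminal-flowered inflated-pod: (204 − 214)² / 214 = 0.4673
  terminal-flowered constricted-pod: (219 − 214)² / 214 = 0.1168
χ² = 0.0047 + 0.1682 + 0.4673 + 0.1168 = 0.757

0.757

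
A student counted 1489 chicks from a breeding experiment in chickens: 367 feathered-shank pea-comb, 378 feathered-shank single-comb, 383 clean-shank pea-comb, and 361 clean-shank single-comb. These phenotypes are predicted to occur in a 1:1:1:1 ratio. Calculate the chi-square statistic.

0.813

Under the 1:1:1:1 hypothesis (Σ ratio = 4, N = 1489):
  feathered-shank pea-comb: 1489 × 1/4 = 372.25
  feathered-shank single-comb: 1489 × 1/4 = 372.25
  clean-shank pea-comb: 1489 × 1/4 = 372.25
  clean-shank single-comb: 1489 × 1/4 = 372.25
χ² = Σ (O − E)² / E
  feathered-shank pea-comb: (367 − 372.25)² / 372.25 = 0.0740
  feathered-shank single-comb: (378 − 372.25)² / 372.25 = 0.0888
  clean-shank pea-comb: (383 − 372.25)² / 372.25 = 0.3104
  clean-shank single-comb: (361 − 372.25)² / 372.25 = 0.3400
χ² = 0.0740 + 0.0888 + 0.3104 + 0.3400 = 0.8132 ≈ 0.813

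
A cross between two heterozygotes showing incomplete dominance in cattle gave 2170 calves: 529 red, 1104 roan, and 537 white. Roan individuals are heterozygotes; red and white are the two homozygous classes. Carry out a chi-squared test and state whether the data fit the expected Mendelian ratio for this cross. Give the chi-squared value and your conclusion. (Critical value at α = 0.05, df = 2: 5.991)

With incomplete dominance, a heterozygote × heterozygote cross gives a 1:2:1 phenotypic ratio.
Total ratio parts = 4. Expected numbers out of 2170:
  red: 2170 × 1/4 = 542.5
  roan: 2170 × 2/4 = 1085
  white: 2170 × 1/4 = 542.5
χ² = Σ (O − E)² / E
  red: (529 − 542.5)² / 542.5 = 0.3359
  roan: (1104 − 1085)² / 1085 = 0.3327
  white: (537 − 542.5)² / 542.5 = 0.0558
χ² = 0.3359 + 0.3327 + 0.0558 = 0.7244 ≈ 0.724
Degrees of freedom = 3 − 1 = 2; critical value at α = 0.05 is 5.991.
Since 0.724 < 5.991, we fail to reject the null hypothesis — the data are consistent with the 1:2:1 ratio.

0.724; consistent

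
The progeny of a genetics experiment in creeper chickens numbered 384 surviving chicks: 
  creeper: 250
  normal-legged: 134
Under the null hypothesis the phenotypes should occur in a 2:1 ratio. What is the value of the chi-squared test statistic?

0.422

Expected counts for N = 384 under a 2:1 ratio (total parts = 3):
  creeper: 384 × 2/3 = 256
  normal-legged: 384 × 1/3 = 128
χ² = Σ (O − E)² / E
  creeper: (250 − 256)² / 256 = 0.1406
  normal-legged: (134 − 128)² / 128 = 0.2812
χ² = 0.1406 + 0.2812 = 0.4218 ≈ 0.422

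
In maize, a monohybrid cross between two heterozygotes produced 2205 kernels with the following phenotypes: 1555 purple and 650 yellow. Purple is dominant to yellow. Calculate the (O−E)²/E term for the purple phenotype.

For a monohybrid cross between heterozygotes with complete dominance, the expected phenotypic ratio is 3:1.
The 3:1 ratio has 4 parts, so with N = 2205 the expected counts are:
  purple: 2205 × 3/4 = 1653.75
  yellow: 2205 × 1/4 = 551.25
Contribution of purple: (1555 − 1653.75)² / 1653.75 = 5.8966

5.897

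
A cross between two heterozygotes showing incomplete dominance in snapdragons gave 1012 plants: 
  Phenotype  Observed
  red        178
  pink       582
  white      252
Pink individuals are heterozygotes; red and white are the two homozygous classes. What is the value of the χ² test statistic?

With incomplete dominance, a heterozygote × heterozygote cross gives a 1:2:1 phenotypic ratio.
Total ratio parts = 4. Expected numbers out of 1012:
  red: 1012 × 1/4 = 253
  pink: 1012 × 2/4 = 506
  white: 1012 × 1/4 = 253
χ² = Σ (O − E)² / E
  red: (178 − 253)² / 253 = 22.2332
  pink: (582 − 506)² / 506 = 11.4150
  white: (252 − 253)² / 253 = 0.0040
χ² = 22.2332 + 11.4150 + 0.0040 = 33.6522 ≈ 33.652

33.652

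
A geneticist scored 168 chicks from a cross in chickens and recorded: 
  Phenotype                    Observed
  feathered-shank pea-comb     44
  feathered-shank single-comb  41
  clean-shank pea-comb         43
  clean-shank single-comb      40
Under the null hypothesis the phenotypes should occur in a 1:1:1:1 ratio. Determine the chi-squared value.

0.238

The 1:1:1:1 ratio has 4 parts, so with N = 168 the expected counts are:
  feathered-shank pea-comb: 168 × 1/4 = 42
  feathered-shank single-comb: 168 × 1/4 = 42
  clean-shank pea-comb: 168 × 1/4 = 42
  clean-shank single-comb: 168 × 1/4 = 42
χ² = Σ (O − E)² / E
  feathered-shank pea-comb: (44 − 42)² / 42 = 0.0952
  feathered-shank single-comb: (41 − 42)² / 42 = 0.0238
  clean-shank pea-comb: (43 − 42)² / 42 = 0.0238
  clean-shank single-comb: (40 − 42)² / 42 = 0.0952
χ² = 0.0952 + 0.0238 + 0.0238 + 0.0952 = 0.238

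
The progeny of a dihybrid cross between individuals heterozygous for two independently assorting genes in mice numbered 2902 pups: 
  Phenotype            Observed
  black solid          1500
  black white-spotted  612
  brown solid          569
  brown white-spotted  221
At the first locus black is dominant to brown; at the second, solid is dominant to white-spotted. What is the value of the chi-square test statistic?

28.996

A dihybrid F₂ with independent assortment and complete dominance at both loci gives a 9:3:3:1 phenotypic ratio.
Under the 9:3:3:1 hypothesis (Σ ratio = 16, N = 2902):
  black solid: 2902 × 9/16 = 1632.375
  black white-spotted: 2902 × 3/16 = 544.125
  brown solid: 2902 × 3/16 = 544.125
  brown white-spotted: 2902 × 1/16 = 181.375
χ² = Σ (O − E)² / E
  black solid: (1500 − 1632.375)² / 1632.375 = 10.7348
  black white-spotted: (612 − 544.125)² / 544.125 = 8.4668
  brown solid: (569 − 544.125)² / 544.125 = 1.1372
  brown white-spotted: (221 − 181.375)² / 181.375 = 8.6569
χ² = 10.7348 + 8.4668 + 1.1372 + 8.6569 = 28.9957 ≈ 28.996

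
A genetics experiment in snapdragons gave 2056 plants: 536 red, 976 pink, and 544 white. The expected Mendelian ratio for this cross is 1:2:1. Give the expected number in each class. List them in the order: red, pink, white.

Expected counts for N = 2056 under a 1:2:1 ratio (total parts = 4):
  red: 2056 × 1/4 = 514
  pink: 2056 × 2/4 = 1028
  white: 2056 × 1/4 = 514

514, 1028, 514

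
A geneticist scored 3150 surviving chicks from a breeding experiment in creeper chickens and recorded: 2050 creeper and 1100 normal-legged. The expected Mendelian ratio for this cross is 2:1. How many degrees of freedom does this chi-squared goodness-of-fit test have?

A goodness-of-fit test with 2 phenotype classes has df = 2 − 1 = 1.

1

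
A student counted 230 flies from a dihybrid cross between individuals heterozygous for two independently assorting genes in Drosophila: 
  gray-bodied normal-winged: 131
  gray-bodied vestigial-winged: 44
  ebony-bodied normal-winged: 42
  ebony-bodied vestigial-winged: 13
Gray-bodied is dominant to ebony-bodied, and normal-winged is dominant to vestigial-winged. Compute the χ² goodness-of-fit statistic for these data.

0.199

A dihybrid F₂ with independent assortment and complete dominance at both loci gives a 9:3:3:1 phenotypic ratio.
Total ratio parts = 16. Expected numbers out of 230:
  gray-bodied normal-winged: 230 × 9/16 = 129.375
  gray-bodied vestigial-winged: 230 × 3/16 = 43.125
  ebony-bodied normal-winged: 230 × 3/16 = 43.125
  ebony-bodied vestigial-winged: 230 × 1/16 = 14.375
χ² = Σ (O − E)² / E
  gray-bodied normal-winged: (131 − 129.375)² / 129.375 = 0.0204
  gray-bodied vestigial-winged: (44 − 43.125)² / 43.125 = 0.0178
  ebony-bodied normal-winged: (42 − 43.125)² / 43.125 = 0.0293
  ebony-bodied vestigial-winged: (13 − 14.375)² / 14.375 = 0.1315
χ² = 0.0204 + 0.0178 + 0.0293 + 0.1315 = 0.199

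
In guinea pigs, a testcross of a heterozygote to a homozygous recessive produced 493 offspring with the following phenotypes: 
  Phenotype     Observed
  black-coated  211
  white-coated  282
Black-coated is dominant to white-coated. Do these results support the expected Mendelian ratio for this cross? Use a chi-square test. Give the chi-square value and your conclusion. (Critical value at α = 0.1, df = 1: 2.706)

10.225; not consistent

A testcross of a heterozygote (Aa × aa) gives a 1:1 phenotypic ratio.
Expected counts for N = 493 under a 1:1 ratio (total parts = 2):
  black-coated: 493 × 1/2 = 246.5
  white-coated: 493 × 1/2 = 246.5
χ² = Σ (O − E)² / E
  black-coated: (211 − 246.5)² / 246.5 = 5.1126
  white-coated: (282 − 246.5)² / 246.5 = 5.1126
χ² = 5.1126 + 5.1126 = 10.2252 ≈ 10.225
Degrees of freedom = 2 − 1 = 1; critical value at α = 0.1 is 2.706.
Since 10.225 > 2.706, we reject the null hypothesis — the data do not fit the 1:1 ratio.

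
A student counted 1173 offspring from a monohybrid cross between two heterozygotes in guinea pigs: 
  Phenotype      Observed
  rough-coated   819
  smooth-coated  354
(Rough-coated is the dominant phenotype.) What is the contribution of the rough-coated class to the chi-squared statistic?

For a monohybrid cross between heterozygotes with complete dominance, the expected phenotypic ratio is 3:1.
Total ratio parts = 4. Expected numbers out of 1173:
  rough-coated: 1173 × 3/4 = 879.75
  smooth-coated: 1173 × 1/4 = 293.25
Contribution of rough-coated: (819 − 879.75)² / 879.75 = 4.1950

4.195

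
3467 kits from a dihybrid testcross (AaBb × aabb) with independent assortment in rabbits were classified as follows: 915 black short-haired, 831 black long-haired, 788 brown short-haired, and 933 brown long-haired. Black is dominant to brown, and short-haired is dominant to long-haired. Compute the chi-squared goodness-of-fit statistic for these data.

A dihybrid testcross with independent assortment gives a 1:1:1:1 ratio.
Total ratio parts = 4. Expected numbers out of 3467:
  black short-haired: 3467 × 1/4 = 866.75
  black long-haired: 3467 × 1/4 = 866.75
  brown short-haired: 3467 × 1/4 = 866.75
  brown long-haired: 3467 × 1/4 = 866.75
χ² = Σ (O − E)² / E
  black short-haired: (915 − 866.75)² / 866.75 = 2.6860
  black long-haired: (831 − 866.75)² / 866.75 = 1.4745
  brown short-haired: (788 − 866.75)² / 866.75 = 7.1550
  brown long-haired: (933 − 866.75)² / 866.75 = 5.0638
χ² = 2.6860 + 1.4745 + 7.1550 + 5.0638 = 16.3793 ≈ 16.379

16.379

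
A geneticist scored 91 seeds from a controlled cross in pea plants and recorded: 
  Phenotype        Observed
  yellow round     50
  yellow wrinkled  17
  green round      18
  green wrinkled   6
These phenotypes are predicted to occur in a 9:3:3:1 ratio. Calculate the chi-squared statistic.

The 9:3:3:1 ratio has 16 parts, so with N = 91 the expected counts are:
  yellow round: 91 × 9/16 = 51.1875
  yellow wrinkled: 91 × 3/16 = 17.0625
  green round: 91 × 3/16 = 17.0625
  green wrinkled: 91 × 1/16 = 5.6875
χ² = Σ (O − E)² / E
  yellow round: (50 − 51.1875)² / 51.1875 = 0.0275
  yellow wrinkled: (17 − 17.0625)² / 17.0625 = 0.0002
  green round: (18 − 17.0625)² / 17.0625 = 0.0515
  green wrinkled: (6 − 5.6875)² / 5.6875 = 0.0172
χ² = 0.0275 + 0.0002 + 0.0515 + 0.0172 = 0.0964 ≈ 0.096

0.096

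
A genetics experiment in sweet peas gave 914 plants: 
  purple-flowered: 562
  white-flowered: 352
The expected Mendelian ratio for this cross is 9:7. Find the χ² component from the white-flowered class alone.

5.732

The 9:7 ratio has 16 parts, so with N = 914 the expected counts are:
  purple-flowered: 914 × 9/16 = 514.125
  white-flowered: 914 × 7/16 = 399.875
Contribution of white-flowered: (352 − 399.875)² / 399.875 = 5.7318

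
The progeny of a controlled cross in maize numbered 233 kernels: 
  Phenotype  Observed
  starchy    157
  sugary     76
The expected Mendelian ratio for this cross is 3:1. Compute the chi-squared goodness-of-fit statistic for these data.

7.212

Under the 3:1 hypothesis (Σ ratio = 4, N = 233):
  starchy: 233 × 3/4 = 174.75
  sugary: 233 × 1/4 = 58.25
χ² = Σ (O − E)² / E
  starchy: (157 − 174.75)² / 174.75 = 1.8029
  sugary: (76 − 58.25)² / 58.25 = 5.4088
χ² = 1.8029 + 5.4088 = 7.2117 ≈ 7.212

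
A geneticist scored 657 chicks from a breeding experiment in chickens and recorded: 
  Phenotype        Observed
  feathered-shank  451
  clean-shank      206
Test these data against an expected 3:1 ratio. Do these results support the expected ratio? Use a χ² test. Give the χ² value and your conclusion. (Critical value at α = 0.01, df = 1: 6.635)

14.150; not consistent

Total ratio parts = 4. Expected numbers out of 657:
  feathered-shank: 657 × 3/4 = 492.75
  clean-shank: 657 × 1/4 = 164.25
χ² = Σ (O − E)² / E
  feathered-shank: (451 − 492.75)² / 492.75 = 3.5374
  clean-shank: (206 − 164.25)² / 164.25 = 10.6123
χ² = 3.5374 + 10.6123 = 14.1497 ≈ 14.150
Degrees of freedom = 2 − 1 = 1; critical value at α = 0.01 is 6.635.
Since 14.150 > 6.635, we reject the null hypothesis — the data do not fit the 3:1 ratio.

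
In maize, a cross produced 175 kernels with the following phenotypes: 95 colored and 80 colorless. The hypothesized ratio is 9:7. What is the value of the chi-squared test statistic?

0.274

The 9:7 ratio has 16 parts, so with N = 175 the expected counts are:
  colored: 175 × 9/16 = 98.4375
  colorless: 175 × 7/16 = 76.5625
χ² = Σ (O − E)² / E
  colored: (95 − 98.4375)² / 98.4375 = 0.1200
  colorless: (80 − 76.5625)² / 76.5625 = 0.1543
χ² = 0.1200 + 0.1543 = 0.2743 ≈ 0.274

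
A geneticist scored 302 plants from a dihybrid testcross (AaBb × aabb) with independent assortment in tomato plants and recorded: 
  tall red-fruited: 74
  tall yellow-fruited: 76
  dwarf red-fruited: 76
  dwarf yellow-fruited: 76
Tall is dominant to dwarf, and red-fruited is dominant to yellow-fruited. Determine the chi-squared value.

0.040

A dihybrid testcross with independent assortment gives a 1:1:1:1 ratio.
Expected counts for N = 302 under a 1:1:1:1 ratio (total parts = 4):
  tall red-fruited: 302 × 1/4 = 75.5
  tall yellow-fruited: 302 × 1/4 = 75.5
  dwarf red-fruited: 302 × 1/4 = 75.5
  dwarf yellow-fruited: 302 × 1/4 = 75.5
χ² = Σ (O − E)² / E
  tall red-fruited: (74 − 75.5)² / 75.5 = 0.0298
  tall yellow-fruited: (76 − 75.5)² / 75.5 = 0.0033
  dwarf red-fruited: (76 − 75.5)² / 75.5 = 0.0033
  dwarf yellow-fruited: (76 − 75.5)² / 75.5 = 0.0033
χ² = 0.0298 + 0.0033 + 0.0033 + 0.0033 = 0.0397 ≈ 0.040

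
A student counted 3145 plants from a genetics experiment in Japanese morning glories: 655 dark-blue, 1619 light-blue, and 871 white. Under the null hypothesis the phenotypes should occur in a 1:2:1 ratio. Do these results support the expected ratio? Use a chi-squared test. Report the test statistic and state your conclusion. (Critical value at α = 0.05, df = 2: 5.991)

Under the 1:2:1 hypothesis (Σ ratio = 4, N = 3145):
  dark-blue: 3145 × 1/4 = 786.25
  light-blue: 3145 × 2/4 = 1572.5
  white: 3145 × 1/4 = 786.25
χ² = Σ (O − E)² / E
  dark-blue: (655 − 786.25)² / 786.25 = 21.9098
  light-blue: (1619 − 1572.5)² / 1572.5 = 1.3750
  white: (871 − 786.25)² / 786.25 = 9.1352
χ² = 21.9098 + 1.3750 + 9.1352 = 32.420
Degrees of freedom = 3 − 1 = 2; critical value at α = 0.05 is 5.991.
Since 32.420 > 5.991, we reject the null hypothesis — the data do not fit the 1:2:1 ratio.

32.420; not consistent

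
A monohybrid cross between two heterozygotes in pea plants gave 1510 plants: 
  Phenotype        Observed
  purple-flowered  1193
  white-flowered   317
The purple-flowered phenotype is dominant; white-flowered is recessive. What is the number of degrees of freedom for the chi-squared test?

For a monohybrid cross between heterozygotes with complete dominance, the expected phenotypic ratio is 3:1.
A goodness-of-fit test with 2 phenotype classes has df = 2 − 1 = 1.

1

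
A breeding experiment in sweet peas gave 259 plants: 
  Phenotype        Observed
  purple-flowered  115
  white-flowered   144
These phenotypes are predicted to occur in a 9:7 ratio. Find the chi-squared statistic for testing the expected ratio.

Under the 9:7 hypothesis (Σ ratio = 16, N = 259):
  purple-flowered: 259 × 9/16 = 145.6875
  white-flowered: 259 × 7/16 = 113.3125
χ² = Σ (O − E)² / E
  purple-flowered: (115 − 145.6875)² / 145.6875 = 6.4640
  white-flowered: (144 − 113.3125)² / 113.3125 = 8.3108
χ² = 6.4640 + 8.3108 = 14.7748 ≈ 14.775

14.775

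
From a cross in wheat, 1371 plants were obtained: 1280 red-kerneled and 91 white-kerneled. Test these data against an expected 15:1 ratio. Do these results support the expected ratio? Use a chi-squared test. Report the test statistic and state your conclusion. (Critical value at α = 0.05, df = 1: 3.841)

0.351; consistent

Under the 15:1 hypothesis (Σ ratio = 16, N = 1371):
  red-kerneled: 1371 × 15/16 = 1285.3125
  white-kerneled: 1371 × 1/16 = 85.6875
χ² = Σ (O − E)² / E
  red-kerneled: (1280 − 1285.3125)² / 1285.3125 = 0.0220
  white-kerneled: (91 − 85.6875)² / 85.6875 = 0.3294
χ² = 0.0220 + 0.3294 = 0.3514 ≈ 0.351
Degrees of freedom = 2 − 1 = 1; critical value at α = 0.05 is 3.841.
Since 0.351 < 3.841, we fail to reject the null hypothesis — the data are consistent with the 15:1 ratio.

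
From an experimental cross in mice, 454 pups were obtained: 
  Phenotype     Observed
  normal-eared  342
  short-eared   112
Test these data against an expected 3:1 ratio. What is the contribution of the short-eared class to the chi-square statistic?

The 3:1 ratio has 4 parts, so with N = 454 the expected counts are:
  normal-eared: 454 × 3/4 = 340.5
  short-eared: 454 × 1/4 = 113.5
Contribution of short-eared: (112 − 113.5)² / 113.5 = 0.0198

0.020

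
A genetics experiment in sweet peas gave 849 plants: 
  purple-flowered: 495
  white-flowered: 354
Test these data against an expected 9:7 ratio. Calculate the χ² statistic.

1.455

Expected counts for N = 849 under a 9:7 ratio (total parts = 16):
  purple-flowered: 849 × 9/16 = 477.5625
  white-flowered: 849 × 7/16 = 371.4375
χ² = Σ (O − E)² / E
  purple-flowered: (495 − 477.5625)² / 477.5625 = 0.6367
  white-flowered: (354 − 371.4375)² / 371.4375 = 0.8186
χ² = 0.6367 + 0.8186 = 1.4553 ≈ 1.455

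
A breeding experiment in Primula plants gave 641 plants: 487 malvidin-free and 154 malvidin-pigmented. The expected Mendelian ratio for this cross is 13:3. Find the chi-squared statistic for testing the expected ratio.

11.708

Expected counts for N = 641 under a 13:3 ratio (total parts = 16):
  malvidin-free: 641 × 13/16 = 520.8125
  malvidin-pigmented: 641 × 3/16 = 120.1875
χ² = Σ (O − E)² / E
  malvidin-free: (487 − 520.8125)² / 520.8125 = 2.1952
  malvidin-pigmented: (154 − 120.1875)² / 120.1875 = 9.5125
χ² = 2.1952 + 9.5125 = 11.7077 ≈ 11.708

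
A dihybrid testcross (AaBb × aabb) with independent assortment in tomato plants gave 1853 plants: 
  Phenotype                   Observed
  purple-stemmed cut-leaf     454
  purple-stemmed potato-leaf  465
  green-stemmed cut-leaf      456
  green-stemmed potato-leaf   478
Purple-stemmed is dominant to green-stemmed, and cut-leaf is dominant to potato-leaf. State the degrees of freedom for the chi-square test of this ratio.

3

A dihybrid testcross with independent assortment gives a 1:1:1:1 ratio.
A goodness-of-fit test with 4 phenotype classes has df = 4 − 1 = 3.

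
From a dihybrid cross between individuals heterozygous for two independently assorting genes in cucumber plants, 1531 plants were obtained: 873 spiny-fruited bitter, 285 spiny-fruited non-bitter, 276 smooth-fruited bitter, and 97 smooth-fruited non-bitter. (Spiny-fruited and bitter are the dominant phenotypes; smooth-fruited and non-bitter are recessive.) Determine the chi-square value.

A dihybrid F₂ with independent assortment and complete dominance at both loci gives a 9:3:3:1 phenotypic ratio.
Under the 9:3:3:1 hypothesis (Σ ratio = 16, N = 1531):
  spiny-fruited bitter: 1531 × 9/16 = 861.1875
  spiny-fruited non-bitter: 1531 × 3/16 = 287.0625
  smooth-fruited bitter: 1531 × 3/16 = 287.0625
  smooth-fruited non-bitter: 1531 × 1/16 = 95.6875
χ² = Σ (O − E)² / E
  spiny-fruited bitter: (873 − 861.1875)² / 861.1875 = 0.1620
  spiny-fruited non-bitter: (285 − 287.0625)² / 287.0625 = 0.0148
  smooth-fruited bitter: (276 − 287.0625)² / 287.0625 = 0.4263
  smooth-fruited non-bitter: (97 − 95.6875)² / 95.6875 = 0.0180
χ² = 0.1620 + 0.0148 + 0.4263 + 0.0180 = 0.6211 ≈ 0.621

0.621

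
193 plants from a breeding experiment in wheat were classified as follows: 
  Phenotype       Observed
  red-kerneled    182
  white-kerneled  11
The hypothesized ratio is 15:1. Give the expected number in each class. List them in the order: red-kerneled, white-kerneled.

Total ratio parts = 16. Expected numbers out of 193:
  red-kerneled: 193 × 15/16 = 180.9375
  white-kerneled: 193 × 1/16 = 12.0625

180.9375, 12.0625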